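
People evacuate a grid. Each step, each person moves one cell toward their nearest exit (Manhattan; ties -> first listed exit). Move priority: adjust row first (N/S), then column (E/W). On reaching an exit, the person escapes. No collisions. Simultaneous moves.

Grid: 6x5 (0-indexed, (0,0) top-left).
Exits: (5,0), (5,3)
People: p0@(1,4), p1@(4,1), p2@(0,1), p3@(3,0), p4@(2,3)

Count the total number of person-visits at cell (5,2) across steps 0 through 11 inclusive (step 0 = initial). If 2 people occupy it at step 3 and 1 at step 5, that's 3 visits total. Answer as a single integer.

Step 0: p0@(1,4) p1@(4,1) p2@(0,1) p3@(3,0) p4@(2,3) -> at (5,2): 0 [-], cum=0
Step 1: p0@(2,4) p1@(5,1) p2@(1,1) p3@(4,0) p4@(3,3) -> at (5,2): 0 [-], cum=0
Step 2: p0@(3,4) p1@ESC p2@(2,1) p3@ESC p4@(4,3) -> at (5,2): 0 [-], cum=0
Step 3: p0@(4,4) p1@ESC p2@(3,1) p3@ESC p4@ESC -> at (5,2): 0 [-], cum=0
Step 4: p0@(5,4) p1@ESC p2@(4,1) p3@ESC p4@ESC -> at (5,2): 0 [-], cum=0
Step 5: p0@ESC p1@ESC p2@(5,1) p3@ESC p4@ESC -> at (5,2): 0 [-], cum=0
Step 6: p0@ESC p1@ESC p2@ESC p3@ESC p4@ESC -> at (5,2): 0 [-], cum=0
Total visits = 0

Answer: 0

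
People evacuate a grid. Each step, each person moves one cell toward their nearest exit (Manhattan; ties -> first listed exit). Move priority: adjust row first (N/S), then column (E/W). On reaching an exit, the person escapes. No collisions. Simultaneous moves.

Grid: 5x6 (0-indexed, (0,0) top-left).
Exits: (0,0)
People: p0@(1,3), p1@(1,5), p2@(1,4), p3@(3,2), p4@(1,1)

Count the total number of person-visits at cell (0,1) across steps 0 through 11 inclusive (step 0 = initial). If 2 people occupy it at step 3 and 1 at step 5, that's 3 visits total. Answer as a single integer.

Step 0: p0@(1,3) p1@(1,5) p2@(1,4) p3@(3,2) p4@(1,1) -> at (0,1): 0 [-], cum=0
Step 1: p0@(0,3) p1@(0,5) p2@(0,4) p3@(2,2) p4@(0,1) -> at (0,1): 1 [p4], cum=1
Step 2: p0@(0,2) p1@(0,4) p2@(0,3) p3@(1,2) p4@ESC -> at (0,1): 0 [-], cum=1
Step 3: p0@(0,1) p1@(0,3) p2@(0,2) p3@(0,2) p4@ESC -> at (0,1): 1 [p0], cum=2
Step 4: p0@ESC p1@(0,2) p2@(0,1) p3@(0,1) p4@ESC -> at (0,1): 2 [p2,p3], cum=4
Step 5: p0@ESC p1@(0,1) p2@ESC p3@ESC p4@ESC -> at (0,1): 1 [p1], cum=5
Step 6: p0@ESC p1@ESC p2@ESC p3@ESC p4@ESC -> at (0,1): 0 [-], cum=5
Total visits = 5

Answer: 5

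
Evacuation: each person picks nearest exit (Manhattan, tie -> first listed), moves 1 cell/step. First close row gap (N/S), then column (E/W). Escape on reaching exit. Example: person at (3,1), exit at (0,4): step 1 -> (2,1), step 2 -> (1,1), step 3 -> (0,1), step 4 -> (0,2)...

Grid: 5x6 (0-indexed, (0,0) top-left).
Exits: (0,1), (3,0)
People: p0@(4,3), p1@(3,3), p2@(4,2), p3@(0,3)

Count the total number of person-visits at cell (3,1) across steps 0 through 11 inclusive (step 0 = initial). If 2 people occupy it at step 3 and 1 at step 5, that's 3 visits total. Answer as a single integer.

Step 0: p0@(4,3) p1@(3,3) p2@(4,2) p3@(0,3) -> at (3,1): 0 [-], cum=0
Step 1: p0@(3,3) p1@(3,2) p2@(3,2) p3@(0,2) -> at (3,1): 0 [-], cum=0
Step 2: p0@(3,2) p1@(3,1) p2@(3,1) p3@ESC -> at (3,1): 2 [p1,p2], cum=2
Step 3: p0@(3,1) p1@ESC p2@ESC p3@ESC -> at (3,1): 1 [p0], cum=3
Step 4: p0@ESC p1@ESC p2@ESC p3@ESC -> at (3,1): 0 [-], cum=3
Total visits = 3

Answer: 3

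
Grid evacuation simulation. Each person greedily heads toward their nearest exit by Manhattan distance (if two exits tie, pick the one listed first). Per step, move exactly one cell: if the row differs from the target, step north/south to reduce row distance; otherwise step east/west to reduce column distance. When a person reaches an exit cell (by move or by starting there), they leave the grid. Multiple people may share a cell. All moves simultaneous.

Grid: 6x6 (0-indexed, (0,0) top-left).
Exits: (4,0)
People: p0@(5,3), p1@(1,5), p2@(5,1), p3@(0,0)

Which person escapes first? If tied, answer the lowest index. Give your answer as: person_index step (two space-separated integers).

Step 1: p0:(5,3)->(4,3) | p1:(1,5)->(2,5) | p2:(5,1)->(4,1) | p3:(0,0)->(1,0)
Step 2: p0:(4,3)->(4,2) | p1:(2,5)->(3,5) | p2:(4,1)->(4,0)->EXIT | p3:(1,0)->(2,0)
Step 3: p0:(4,2)->(4,1) | p1:(3,5)->(4,5) | p2:escaped | p3:(2,0)->(3,0)
Step 4: p0:(4,1)->(4,0)->EXIT | p1:(4,5)->(4,4) | p2:escaped | p3:(3,0)->(4,0)->EXIT
Step 5: p0:escaped | p1:(4,4)->(4,3) | p2:escaped | p3:escaped
Step 6: p0:escaped | p1:(4,3)->(4,2) | p2:escaped | p3:escaped
Step 7: p0:escaped | p1:(4,2)->(4,1) | p2:escaped | p3:escaped
Step 8: p0:escaped | p1:(4,1)->(4,0)->EXIT | p2:escaped | p3:escaped
Exit steps: [4, 8, 2, 4]
First to escape: p2 at step 2

Answer: 2 2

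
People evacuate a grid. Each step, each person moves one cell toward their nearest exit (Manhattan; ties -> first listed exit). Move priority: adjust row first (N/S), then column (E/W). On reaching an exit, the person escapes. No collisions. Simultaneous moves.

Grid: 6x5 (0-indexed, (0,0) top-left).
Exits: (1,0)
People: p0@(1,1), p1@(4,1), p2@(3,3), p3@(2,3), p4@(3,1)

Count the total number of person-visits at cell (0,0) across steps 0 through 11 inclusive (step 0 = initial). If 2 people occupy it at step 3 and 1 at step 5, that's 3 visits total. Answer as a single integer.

Step 0: p0@(1,1) p1@(4,1) p2@(3,3) p3@(2,3) p4@(3,1) -> at (0,0): 0 [-], cum=0
Step 1: p0@ESC p1@(3,1) p2@(2,3) p3@(1,3) p4@(2,1) -> at (0,0): 0 [-], cum=0
Step 2: p0@ESC p1@(2,1) p2@(1,3) p3@(1,2) p4@(1,1) -> at (0,0): 0 [-], cum=0
Step 3: p0@ESC p1@(1,1) p2@(1,2) p3@(1,1) p4@ESC -> at (0,0): 0 [-], cum=0
Step 4: p0@ESC p1@ESC p2@(1,1) p3@ESC p4@ESC -> at (0,0): 0 [-], cum=0
Step 5: p0@ESC p1@ESC p2@ESC p3@ESC p4@ESC -> at (0,0): 0 [-], cum=0
Total visits = 0

Answer: 0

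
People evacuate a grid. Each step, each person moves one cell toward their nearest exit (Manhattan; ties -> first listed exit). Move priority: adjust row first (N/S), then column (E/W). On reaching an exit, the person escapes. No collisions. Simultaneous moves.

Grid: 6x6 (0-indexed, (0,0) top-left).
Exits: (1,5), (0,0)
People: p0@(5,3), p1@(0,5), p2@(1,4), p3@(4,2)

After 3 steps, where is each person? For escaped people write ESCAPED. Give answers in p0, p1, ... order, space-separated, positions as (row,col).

Step 1: p0:(5,3)->(4,3) | p1:(0,5)->(1,5)->EXIT | p2:(1,4)->(1,5)->EXIT | p3:(4,2)->(3,2)
Step 2: p0:(4,3)->(3,3) | p1:escaped | p2:escaped | p3:(3,2)->(2,2)
Step 3: p0:(3,3)->(2,3) | p1:escaped | p2:escaped | p3:(2,2)->(1,2)

(2,3) ESCAPED ESCAPED (1,2)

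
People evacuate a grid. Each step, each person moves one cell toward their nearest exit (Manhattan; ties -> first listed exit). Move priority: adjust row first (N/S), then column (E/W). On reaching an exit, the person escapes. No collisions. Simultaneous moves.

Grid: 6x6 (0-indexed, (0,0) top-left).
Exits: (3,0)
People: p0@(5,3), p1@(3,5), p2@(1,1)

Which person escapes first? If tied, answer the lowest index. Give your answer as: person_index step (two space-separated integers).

Step 1: p0:(5,3)->(4,3) | p1:(3,5)->(3,4) | p2:(1,1)->(2,1)
Step 2: p0:(4,3)->(3,3) | p1:(3,4)->(3,3) | p2:(2,1)->(3,1)
Step 3: p0:(3,3)->(3,2) | p1:(3,3)->(3,2) | p2:(3,1)->(3,0)->EXIT
Step 4: p0:(3,2)->(3,1) | p1:(3,2)->(3,1) | p2:escaped
Step 5: p0:(3,1)->(3,0)->EXIT | p1:(3,1)->(3,0)->EXIT | p2:escaped
Exit steps: [5, 5, 3]
First to escape: p2 at step 3

Answer: 2 3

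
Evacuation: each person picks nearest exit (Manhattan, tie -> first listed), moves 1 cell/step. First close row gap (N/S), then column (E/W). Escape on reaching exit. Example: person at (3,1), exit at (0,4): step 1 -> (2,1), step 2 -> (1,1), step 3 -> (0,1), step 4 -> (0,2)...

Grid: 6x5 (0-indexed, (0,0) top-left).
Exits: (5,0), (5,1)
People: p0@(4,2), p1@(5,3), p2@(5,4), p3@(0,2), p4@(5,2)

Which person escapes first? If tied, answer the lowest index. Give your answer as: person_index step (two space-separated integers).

Step 1: p0:(4,2)->(5,2) | p1:(5,3)->(5,2) | p2:(5,4)->(5,3) | p3:(0,2)->(1,2) | p4:(5,2)->(5,1)->EXIT
Step 2: p0:(5,2)->(5,1)->EXIT | p1:(5,2)->(5,1)->EXIT | p2:(5,3)->(5,2) | p3:(1,2)->(2,2) | p4:escaped
Step 3: p0:escaped | p1:escaped | p2:(5,2)->(5,1)->EXIT | p3:(2,2)->(3,2) | p4:escaped
Step 4: p0:escaped | p1:escaped | p2:escaped | p3:(3,2)->(4,2) | p4:escaped
Step 5: p0:escaped | p1:escaped | p2:escaped | p3:(4,2)->(5,2) | p4:escaped
Step 6: p0:escaped | p1:escaped | p2:escaped | p3:(5,2)->(5,1)->EXIT | p4:escaped
Exit steps: [2, 2, 3, 6, 1]
First to escape: p4 at step 1

Answer: 4 1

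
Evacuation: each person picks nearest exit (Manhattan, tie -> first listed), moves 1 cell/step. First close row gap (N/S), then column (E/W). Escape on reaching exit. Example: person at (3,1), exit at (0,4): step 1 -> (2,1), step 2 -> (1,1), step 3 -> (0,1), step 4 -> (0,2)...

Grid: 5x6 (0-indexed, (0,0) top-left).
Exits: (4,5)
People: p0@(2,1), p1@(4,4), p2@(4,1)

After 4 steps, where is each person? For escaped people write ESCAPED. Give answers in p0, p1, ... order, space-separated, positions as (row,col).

Step 1: p0:(2,1)->(3,1) | p1:(4,4)->(4,5)->EXIT | p2:(4,1)->(4,2)
Step 2: p0:(3,1)->(4,1) | p1:escaped | p2:(4,2)->(4,3)
Step 3: p0:(4,1)->(4,2) | p1:escaped | p2:(4,3)->(4,4)
Step 4: p0:(4,2)->(4,3) | p1:escaped | p2:(4,4)->(4,5)->EXIT

(4,3) ESCAPED ESCAPED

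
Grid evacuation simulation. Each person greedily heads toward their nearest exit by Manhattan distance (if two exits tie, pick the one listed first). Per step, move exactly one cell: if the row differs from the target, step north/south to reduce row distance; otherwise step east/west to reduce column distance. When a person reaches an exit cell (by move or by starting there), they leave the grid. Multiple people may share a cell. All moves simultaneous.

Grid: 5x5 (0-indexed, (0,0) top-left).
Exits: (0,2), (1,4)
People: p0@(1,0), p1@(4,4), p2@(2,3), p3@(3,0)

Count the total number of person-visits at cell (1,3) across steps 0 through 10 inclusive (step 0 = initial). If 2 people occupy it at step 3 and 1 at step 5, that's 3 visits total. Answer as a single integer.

Step 0: p0@(1,0) p1@(4,4) p2@(2,3) p3@(3,0) -> at (1,3): 0 [-], cum=0
Step 1: p0@(0,0) p1@(3,4) p2@(1,3) p3@(2,0) -> at (1,3): 1 [p2], cum=1
Step 2: p0@(0,1) p1@(2,4) p2@ESC p3@(1,0) -> at (1,3): 0 [-], cum=1
Step 3: p0@ESC p1@ESC p2@ESC p3@(0,0) -> at (1,3): 0 [-], cum=1
Step 4: p0@ESC p1@ESC p2@ESC p3@(0,1) -> at (1,3): 0 [-], cum=1
Step 5: p0@ESC p1@ESC p2@ESC p3@ESC -> at (1,3): 0 [-], cum=1
Total visits = 1

Answer: 1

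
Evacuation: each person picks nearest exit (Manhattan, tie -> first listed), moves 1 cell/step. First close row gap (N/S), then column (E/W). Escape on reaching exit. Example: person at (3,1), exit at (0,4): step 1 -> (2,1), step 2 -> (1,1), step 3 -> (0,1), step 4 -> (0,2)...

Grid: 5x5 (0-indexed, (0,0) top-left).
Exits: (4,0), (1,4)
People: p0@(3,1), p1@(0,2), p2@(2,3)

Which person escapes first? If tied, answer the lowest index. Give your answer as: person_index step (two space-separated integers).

Answer: 0 2

Derivation:
Step 1: p0:(3,1)->(4,1) | p1:(0,2)->(1,2) | p2:(2,3)->(1,3)
Step 2: p0:(4,1)->(4,0)->EXIT | p1:(1,2)->(1,3) | p2:(1,3)->(1,4)->EXIT
Step 3: p0:escaped | p1:(1,3)->(1,4)->EXIT | p2:escaped
Exit steps: [2, 3, 2]
First to escape: p0 at step 2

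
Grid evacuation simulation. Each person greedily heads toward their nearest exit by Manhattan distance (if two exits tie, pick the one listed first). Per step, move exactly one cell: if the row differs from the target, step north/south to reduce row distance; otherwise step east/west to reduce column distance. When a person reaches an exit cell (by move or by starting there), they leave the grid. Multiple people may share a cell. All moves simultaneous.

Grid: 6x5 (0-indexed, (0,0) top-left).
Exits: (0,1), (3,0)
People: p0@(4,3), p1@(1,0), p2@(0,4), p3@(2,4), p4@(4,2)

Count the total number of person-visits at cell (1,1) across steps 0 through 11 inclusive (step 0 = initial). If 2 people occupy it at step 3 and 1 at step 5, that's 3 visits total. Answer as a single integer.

Step 0: p0@(4,3) p1@(1,0) p2@(0,4) p3@(2,4) p4@(4,2) -> at (1,1): 0 [-], cum=0
Step 1: p0@(3,3) p1@(0,0) p2@(0,3) p3@(1,4) p4@(3,2) -> at (1,1): 0 [-], cum=0
Step 2: p0@(3,2) p1@ESC p2@(0,2) p3@(0,4) p4@(3,1) -> at (1,1): 0 [-], cum=0
Step 3: p0@(3,1) p1@ESC p2@ESC p3@(0,3) p4@ESC -> at (1,1): 0 [-], cum=0
Step 4: p0@ESC p1@ESC p2@ESC p3@(0,2) p4@ESC -> at (1,1): 0 [-], cum=0
Step 5: p0@ESC p1@ESC p2@ESC p3@ESC p4@ESC -> at (1,1): 0 [-], cum=0
Total visits = 0

Answer: 0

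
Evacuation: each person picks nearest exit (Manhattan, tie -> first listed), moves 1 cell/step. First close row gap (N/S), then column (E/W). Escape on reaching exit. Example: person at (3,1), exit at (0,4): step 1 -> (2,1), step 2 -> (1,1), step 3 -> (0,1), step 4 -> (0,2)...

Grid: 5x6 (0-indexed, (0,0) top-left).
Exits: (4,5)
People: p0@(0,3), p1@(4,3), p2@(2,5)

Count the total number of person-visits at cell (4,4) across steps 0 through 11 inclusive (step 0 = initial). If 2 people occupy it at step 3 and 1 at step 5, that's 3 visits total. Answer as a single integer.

Answer: 2

Derivation:
Step 0: p0@(0,3) p1@(4,3) p2@(2,5) -> at (4,4): 0 [-], cum=0
Step 1: p0@(1,3) p1@(4,4) p2@(3,5) -> at (4,4): 1 [p1], cum=1
Step 2: p0@(2,3) p1@ESC p2@ESC -> at (4,4): 0 [-], cum=1
Step 3: p0@(3,3) p1@ESC p2@ESC -> at (4,4): 0 [-], cum=1
Step 4: p0@(4,3) p1@ESC p2@ESC -> at (4,4): 0 [-], cum=1
Step 5: p0@(4,4) p1@ESC p2@ESC -> at (4,4): 1 [p0], cum=2
Step 6: p0@ESC p1@ESC p2@ESC -> at (4,4): 0 [-], cum=2
Total visits = 2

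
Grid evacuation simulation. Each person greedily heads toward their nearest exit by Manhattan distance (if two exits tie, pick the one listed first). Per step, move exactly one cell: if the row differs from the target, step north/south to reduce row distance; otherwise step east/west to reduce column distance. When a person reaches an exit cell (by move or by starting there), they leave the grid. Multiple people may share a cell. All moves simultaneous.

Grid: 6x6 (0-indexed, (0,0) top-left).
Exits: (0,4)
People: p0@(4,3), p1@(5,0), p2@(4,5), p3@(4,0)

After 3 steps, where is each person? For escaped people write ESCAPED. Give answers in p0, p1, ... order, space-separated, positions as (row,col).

Step 1: p0:(4,3)->(3,3) | p1:(5,0)->(4,0) | p2:(4,5)->(3,5) | p3:(4,0)->(3,0)
Step 2: p0:(3,3)->(2,3) | p1:(4,0)->(3,0) | p2:(3,5)->(2,5) | p3:(3,0)->(2,0)
Step 3: p0:(2,3)->(1,3) | p1:(3,0)->(2,0) | p2:(2,5)->(1,5) | p3:(2,0)->(1,0)

(1,3) (2,0) (1,5) (1,0)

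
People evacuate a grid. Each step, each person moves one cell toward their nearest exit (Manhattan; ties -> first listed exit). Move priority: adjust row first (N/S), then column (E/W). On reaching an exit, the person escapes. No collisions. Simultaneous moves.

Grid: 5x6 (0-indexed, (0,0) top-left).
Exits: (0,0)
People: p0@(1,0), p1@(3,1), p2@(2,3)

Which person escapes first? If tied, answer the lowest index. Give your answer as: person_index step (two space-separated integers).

Answer: 0 1

Derivation:
Step 1: p0:(1,0)->(0,0)->EXIT | p1:(3,1)->(2,1) | p2:(2,3)->(1,3)
Step 2: p0:escaped | p1:(2,1)->(1,1) | p2:(1,3)->(0,3)
Step 3: p0:escaped | p1:(1,1)->(0,1) | p2:(0,3)->(0,2)
Step 4: p0:escaped | p1:(0,1)->(0,0)->EXIT | p2:(0,2)->(0,1)
Step 5: p0:escaped | p1:escaped | p2:(0,1)->(0,0)->EXIT
Exit steps: [1, 4, 5]
First to escape: p0 at step 1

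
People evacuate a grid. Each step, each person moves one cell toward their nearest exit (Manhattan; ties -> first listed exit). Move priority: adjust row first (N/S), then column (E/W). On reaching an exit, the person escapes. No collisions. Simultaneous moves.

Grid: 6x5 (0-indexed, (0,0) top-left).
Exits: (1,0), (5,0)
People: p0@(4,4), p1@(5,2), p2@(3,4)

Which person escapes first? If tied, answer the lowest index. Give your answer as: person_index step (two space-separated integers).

Answer: 1 2

Derivation:
Step 1: p0:(4,4)->(5,4) | p1:(5,2)->(5,1) | p2:(3,4)->(2,4)
Step 2: p0:(5,4)->(5,3) | p1:(5,1)->(5,0)->EXIT | p2:(2,4)->(1,4)
Step 3: p0:(5,3)->(5,2) | p1:escaped | p2:(1,4)->(1,3)
Step 4: p0:(5,2)->(5,1) | p1:escaped | p2:(1,3)->(1,2)
Step 5: p0:(5,1)->(5,0)->EXIT | p1:escaped | p2:(1,2)->(1,1)
Step 6: p0:escaped | p1:escaped | p2:(1,1)->(1,0)->EXIT
Exit steps: [5, 2, 6]
First to escape: p1 at step 2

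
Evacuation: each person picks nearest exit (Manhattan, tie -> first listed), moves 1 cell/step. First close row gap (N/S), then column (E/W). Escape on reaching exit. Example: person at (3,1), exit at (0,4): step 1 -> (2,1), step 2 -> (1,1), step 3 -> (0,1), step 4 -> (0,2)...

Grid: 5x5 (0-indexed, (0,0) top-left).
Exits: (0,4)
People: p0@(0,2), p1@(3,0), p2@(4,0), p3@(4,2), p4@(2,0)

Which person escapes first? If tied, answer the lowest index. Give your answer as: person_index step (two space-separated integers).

Answer: 0 2

Derivation:
Step 1: p0:(0,2)->(0,3) | p1:(3,0)->(2,0) | p2:(4,0)->(3,0) | p3:(4,2)->(3,2) | p4:(2,0)->(1,0)
Step 2: p0:(0,3)->(0,4)->EXIT | p1:(2,0)->(1,0) | p2:(3,0)->(2,0) | p3:(3,2)->(2,2) | p4:(1,0)->(0,0)
Step 3: p0:escaped | p1:(1,0)->(0,0) | p2:(2,0)->(1,0) | p3:(2,2)->(1,2) | p4:(0,0)->(0,1)
Step 4: p0:escaped | p1:(0,0)->(0,1) | p2:(1,0)->(0,0) | p3:(1,2)->(0,2) | p4:(0,1)->(0,2)
Step 5: p0:escaped | p1:(0,1)->(0,2) | p2:(0,0)->(0,1) | p3:(0,2)->(0,3) | p4:(0,2)->(0,3)
Step 6: p0:escaped | p1:(0,2)->(0,3) | p2:(0,1)->(0,2) | p3:(0,3)->(0,4)->EXIT | p4:(0,3)->(0,4)->EXIT
Step 7: p0:escaped | p1:(0,3)->(0,4)->EXIT | p2:(0,2)->(0,3) | p3:escaped | p4:escaped
Step 8: p0:escaped | p1:escaped | p2:(0,3)->(0,4)->EXIT | p3:escaped | p4:escaped
Exit steps: [2, 7, 8, 6, 6]
First to escape: p0 at step 2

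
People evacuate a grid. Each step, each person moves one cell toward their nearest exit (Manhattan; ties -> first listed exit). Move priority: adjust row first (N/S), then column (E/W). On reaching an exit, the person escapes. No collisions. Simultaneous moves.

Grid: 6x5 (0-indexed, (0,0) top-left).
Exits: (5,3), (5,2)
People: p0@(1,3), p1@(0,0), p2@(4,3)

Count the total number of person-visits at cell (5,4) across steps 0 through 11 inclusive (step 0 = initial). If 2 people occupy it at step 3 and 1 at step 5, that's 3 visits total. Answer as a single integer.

Step 0: p0@(1,3) p1@(0,0) p2@(4,3) -> at (5,4): 0 [-], cum=0
Step 1: p0@(2,3) p1@(1,0) p2@ESC -> at (5,4): 0 [-], cum=0
Step 2: p0@(3,3) p1@(2,0) p2@ESC -> at (5,4): 0 [-], cum=0
Step 3: p0@(4,3) p1@(3,0) p2@ESC -> at (5,4): 0 [-], cum=0
Step 4: p0@ESC p1@(4,0) p2@ESC -> at (5,4): 0 [-], cum=0
Step 5: p0@ESC p1@(5,0) p2@ESC -> at (5,4): 0 [-], cum=0
Step 6: p0@ESC p1@(5,1) p2@ESC -> at (5,4): 0 [-], cum=0
Step 7: p0@ESC p1@ESC p2@ESC -> at (5,4): 0 [-], cum=0
Total visits = 0

Answer: 0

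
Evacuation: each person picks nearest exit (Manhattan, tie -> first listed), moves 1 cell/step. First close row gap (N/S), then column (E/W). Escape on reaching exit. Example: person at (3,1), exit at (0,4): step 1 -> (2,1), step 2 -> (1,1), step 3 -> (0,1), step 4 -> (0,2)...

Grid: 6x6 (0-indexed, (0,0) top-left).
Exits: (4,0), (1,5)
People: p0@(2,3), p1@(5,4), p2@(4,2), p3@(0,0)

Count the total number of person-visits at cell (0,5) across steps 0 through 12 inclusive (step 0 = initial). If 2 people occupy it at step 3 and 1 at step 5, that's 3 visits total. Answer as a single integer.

Answer: 0

Derivation:
Step 0: p0@(2,3) p1@(5,4) p2@(4,2) p3@(0,0) -> at (0,5): 0 [-], cum=0
Step 1: p0@(1,3) p1@(4,4) p2@(4,1) p3@(1,0) -> at (0,5): 0 [-], cum=0
Step 2: p0@(1,4) p1@(4,3) p2@ESC p3@(2,0) -> at (0,5): 0 [-], cum=0
Step 3: p0@ESC p1@(4,2) p2@ESC p3@(3,0) -> at (0,5): 0 [-], cum=0
Step 4: p0@ESC p1@(4,1) p2@ESC p3@ESC -> at (0,5): 0 [-], cum=0
Step 5: p0@ESC p1@ESC p2@ESC p3@ESC -> at (0,5): 0 [-], cum=0
Total visits = 0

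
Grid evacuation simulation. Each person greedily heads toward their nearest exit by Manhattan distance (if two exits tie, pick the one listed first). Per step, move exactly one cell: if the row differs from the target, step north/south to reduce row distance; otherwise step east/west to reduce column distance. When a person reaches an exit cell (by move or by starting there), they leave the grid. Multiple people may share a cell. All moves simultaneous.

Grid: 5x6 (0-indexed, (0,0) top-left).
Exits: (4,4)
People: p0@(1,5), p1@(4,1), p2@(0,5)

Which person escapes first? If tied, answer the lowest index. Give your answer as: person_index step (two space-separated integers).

Step 1: p0:(1,5)->(2,5) | p1:(4,1)->(4,2) | p2:(0,5)->(1,5)
Step 2: p0:(2,5)->(3,5) | p1:(4,2)->(4,3) | p2:(1,5)->(2,5)
Step 3: p0:(3,5)->(4,5) | p1:(4,3)->(4,4)->EXIT | p2:(2,5)->(3,5)
Step 4: p0:(4,5)->(4,4)->EXIT | p1:escaped | p2:(3,5)->(4,5)
Step 5: p0:escaped | p1:escaped | p2:(4,5)->(4,4)->EXIT
Exit steps: [4, 3, 5]
First to escape: p1 at step 3

Answer: 1 3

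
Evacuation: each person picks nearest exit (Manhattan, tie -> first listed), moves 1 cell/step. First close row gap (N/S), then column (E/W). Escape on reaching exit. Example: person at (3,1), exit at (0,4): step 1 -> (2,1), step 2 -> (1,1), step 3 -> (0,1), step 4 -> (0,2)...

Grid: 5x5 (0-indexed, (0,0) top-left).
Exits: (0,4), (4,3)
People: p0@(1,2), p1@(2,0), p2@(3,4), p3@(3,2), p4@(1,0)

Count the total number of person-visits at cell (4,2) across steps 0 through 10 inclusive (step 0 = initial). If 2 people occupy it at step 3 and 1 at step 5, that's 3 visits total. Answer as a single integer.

Answer: 2

Derivation:
Step 0: p0@(1,2) p1@(2,0) p2@(3,4) p3@(3,2) p4@(1,0) -> at (4,2): 0 [-], cum=0
Step 1: p0@(0,2) p1@(3,0) p2@(4,4) p3@(4,2) p4@(0,0) -> at (4,2): 1 [p3], cum=1
Step 2: p0@(0,3) p1@(4,0) p2@ESC p3@ESC p4@(0,1) -> at (4,2): 0 [-], cum=1
Step 3: p0@ESC p1@(4,1) p2@ESC p3@ESC p4@(0,2) -> at (4,2): 0 [-], cum=1
Step 4: p0@ESC p1@(4,2) p2@ESC p3@ESC p4@(0,3) -> at (4,2): 1 [p1], cum=2
Step 5: p0@ESC p1@ESC p2@ESC p3@ESC p4@ESC -> at (4,2): 0 [-], cum=2
Total visits = 2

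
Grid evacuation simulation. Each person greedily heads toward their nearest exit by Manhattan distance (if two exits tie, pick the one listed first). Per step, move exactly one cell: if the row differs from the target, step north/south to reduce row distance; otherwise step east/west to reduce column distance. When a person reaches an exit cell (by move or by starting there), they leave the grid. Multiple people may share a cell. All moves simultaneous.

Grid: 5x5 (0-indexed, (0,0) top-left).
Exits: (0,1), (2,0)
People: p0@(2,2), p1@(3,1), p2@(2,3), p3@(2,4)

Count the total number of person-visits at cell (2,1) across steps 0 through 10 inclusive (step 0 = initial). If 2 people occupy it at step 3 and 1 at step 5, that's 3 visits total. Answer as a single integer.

Answer: 4

Derivation:
Step 0: p0@(2,2) p1@(3,1) p2@(2,3) p3@(2,4) -> at (2,1): 0 [-], cum=0
Step 1: p0@(2,1) p1@(2,1) p2@(2,2) p3@(2,3) -> at (2,1): 2 [p0,p1], cum=2
Step 2: p0@ESC p1@ESC p2@(2,1) p3@(2,2) -> at (2,1): 1 [p2], cum=3
Step 3: p0@ESC p1@ESC p2@ESC p3@(2,1) -> at (2,1): 1 [p3], cum=4
Step 4: p0@ESC p1@ESC p2@ESC p3@ESC -> at (2,1): 0 [-], cum=4
Total visits = 4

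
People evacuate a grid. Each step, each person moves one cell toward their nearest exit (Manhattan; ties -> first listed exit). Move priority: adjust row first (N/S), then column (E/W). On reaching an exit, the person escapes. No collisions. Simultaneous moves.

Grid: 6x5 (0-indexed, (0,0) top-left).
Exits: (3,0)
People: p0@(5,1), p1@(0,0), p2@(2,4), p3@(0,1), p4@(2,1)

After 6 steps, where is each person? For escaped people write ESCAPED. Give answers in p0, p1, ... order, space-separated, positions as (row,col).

Step 1: p0:(5,1)->(4,1) | p1:(0,0)->(1,0) | p2:(2,4)->(3,4) | p3:(0,1)->(1,1) | p4:(2,1)->(3,1)
Step 2: p0:(4,1)->(3,1) | p1:(1,0)->(2,0) | p2:(3,4)->(3,3) | p3:(1,1)->(2,1) | p4:(3,1)->(3,0)->EXIT
Step 3: p0:(3,1)->(3,0)->EXIT | p1:(2,0)->(3,0)->EXIT | p2:(3,3)->(3,2) | p3:(2,1)->(3,1) | p4:escaped
Step 4: p0:escaped | p1:escaped | p2:(3,2)->(3,1) | p3:(3,1)->(3,0)->EXIT | p4:escaped
Step 5: p0:escaped | p1:escaped | p2:(3,1)->(3,0)->EXIT | p3:escaped | p4:escaped

ESCAPED ESCAPED ESCAPED ESCAPED ESCAPED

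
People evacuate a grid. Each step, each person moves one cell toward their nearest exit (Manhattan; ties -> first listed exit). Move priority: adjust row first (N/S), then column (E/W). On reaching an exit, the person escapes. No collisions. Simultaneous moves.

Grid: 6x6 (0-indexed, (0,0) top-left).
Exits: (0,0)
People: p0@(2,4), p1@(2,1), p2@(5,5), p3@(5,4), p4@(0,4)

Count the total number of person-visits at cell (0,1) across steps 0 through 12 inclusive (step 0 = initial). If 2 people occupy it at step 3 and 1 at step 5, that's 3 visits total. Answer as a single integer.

Step 0: p0@(2,4) p1@(2,1) p2@(5,5) p3@(5,4) p4@(0,4) -> at (0,1): 0 [-], cum=0
Step 1: p0@(1,4) p1@(1,1) p2@(4,5) p3@(4,4) p4@(0,3) -> at (0,1): 0 [-], cum=0
Step 2: p0@(0,4) p1@(0,1) p2@(3,5) p3@(3,4) p4@(0,2) -> at (0,1): 1 [p1], cum=1
Step 3: p0@(0,3) p1@ESC p2@(2,5) p3@(2,4) p4@(0,1) -> at (0,1): 1 [p4], cum=2
Step 4: p0@(0,2) p1@ESC p2@(1,5) p3@(1,4) p4@ESC -> at (0,1): 0 [-], cum=2
Step 5: p0@(0,1) p1@ESC p2@(0,5) p3@(0,4) p4@ESC -> at (0,1): 1 [p0], cum=3
Step 6: p0@ESC p1@ESC p2@(0,4) p3@(0,3) p4@ESC -> at (0,1): 0 [-], cum=3
Step 7: p0@ESC p1@ESC p2@(0,3) p3@(0,2) p4@ESC -> at (0,1): 0 [-], cum=3
Step 8: p0@ESC p1@ESC p2@(0,2) p3@(0,1) p4@ESC -> at (0,1): 1 [p3], cum=4
Step 9: p0@ESC p1@ESC p2@(0,1) p3@ESC p4@ESC -> at (0,1): 1 [p2], cum=5
Step 10: p0@ESC p1@ESC p2@ESC p3@ESC p4@ESC -> at (0,1): 0 [-], cum=5
Total visits = 5

Answer: 5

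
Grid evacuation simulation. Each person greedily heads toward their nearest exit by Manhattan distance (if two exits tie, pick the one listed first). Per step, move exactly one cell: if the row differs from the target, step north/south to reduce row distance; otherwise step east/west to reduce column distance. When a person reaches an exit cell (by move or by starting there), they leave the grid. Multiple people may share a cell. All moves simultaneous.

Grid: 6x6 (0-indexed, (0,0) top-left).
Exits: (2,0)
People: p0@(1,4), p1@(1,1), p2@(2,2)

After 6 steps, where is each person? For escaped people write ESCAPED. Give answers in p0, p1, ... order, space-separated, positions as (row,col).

Step 1: p0:(1,4)->(2,4) | p1:(1,1)->(2,1) | p2:(2,2)->(2,1)
Step 2: p0:(2,4)->(2,3) | p1:(2,1)->(2,0)->EXIT | p2:(2,1)->(2,0)->EXIT
Step 3: p0:(2,3)->(2,2) | p1:escaped | p2:escaped
Step 4: p0:(2,2)->(2,1) | p1:escaped | p2:escaped
Step 5: p0:(2,1)->(2,0)->EXIT | p1:escaped | p2:escaped

ESCAPED ESCAPED ESCAPED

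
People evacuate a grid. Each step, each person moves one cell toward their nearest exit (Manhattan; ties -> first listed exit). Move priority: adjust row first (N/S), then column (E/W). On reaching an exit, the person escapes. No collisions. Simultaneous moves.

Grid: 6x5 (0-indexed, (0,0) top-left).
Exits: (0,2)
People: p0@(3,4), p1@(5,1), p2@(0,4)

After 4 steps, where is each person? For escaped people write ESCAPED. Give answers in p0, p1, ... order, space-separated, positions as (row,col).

Step 1: p0:(3,4)->(2,4) | p1:(5,1)->(4,1) | p2:(0,4)->(0,3)
Step 2: p0:(2,4)->(1,4) | p1:(4,1)->(3,1) | p2:(0,3)->(0,2)->EXIT
Step 3: p0:(1,4)->(0,4) | p1:(3,1)->(2,1) | p2:escaped
Step 4: p0:(0,4)->(0,3) | p1:(2,1)->(1,1) | p2:escaped

(0,3) (1,1) ESCAPED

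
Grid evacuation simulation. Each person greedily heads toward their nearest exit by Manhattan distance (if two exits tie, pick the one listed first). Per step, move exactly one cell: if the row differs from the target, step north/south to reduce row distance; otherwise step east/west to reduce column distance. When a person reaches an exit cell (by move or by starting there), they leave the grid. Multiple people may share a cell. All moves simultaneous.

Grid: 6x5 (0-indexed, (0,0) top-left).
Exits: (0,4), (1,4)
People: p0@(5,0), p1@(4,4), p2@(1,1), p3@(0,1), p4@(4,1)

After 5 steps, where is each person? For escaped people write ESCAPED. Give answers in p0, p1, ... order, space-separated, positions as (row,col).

Step 1: p0:(5,0)->(4,0) | p1:(4,4)->(3,4) | p2:(1,1)->(1,2) | p3:(0,1)->(0,2) | p4:(4,1)->(3,1)
Step 2: p0:(4,0)->(3,0) | p1:(3,4)->(2,4) | p2:(1,2)->(1,3) | p3:(0,2)->(0,3) | p4:(3,1)->(2,1)
Step 3: p0:(3,0)->(2,0) | p1:(2,4)->(1,4)->EXIT | p2:(1,3)->(1,4)->EXIT | p3:(0,3)->(0,4)->EXIT | p4:(2,1)->(1,1)
Step 4: p0:(2,0)->(1,0) | p1:escaped | p2:escaped | p3:escaped | p4:(1,1)->(1,2)
Step 5: p0:(1,0)->(1,1) | p1:escaped | p2:escaped | p3:escaped | p4:(1,2)->(1,3)

(1,1) ESCAPED ESCAPED ESCAPED (1,3)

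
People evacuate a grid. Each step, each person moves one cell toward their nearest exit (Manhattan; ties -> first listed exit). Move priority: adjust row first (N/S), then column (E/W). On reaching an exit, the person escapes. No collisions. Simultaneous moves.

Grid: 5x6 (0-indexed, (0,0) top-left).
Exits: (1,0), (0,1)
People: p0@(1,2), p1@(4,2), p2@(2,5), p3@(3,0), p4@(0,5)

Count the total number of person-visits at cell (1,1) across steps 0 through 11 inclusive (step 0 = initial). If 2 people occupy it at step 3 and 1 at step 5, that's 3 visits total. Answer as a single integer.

Answer: 3

Derivation:
Step 0: p0@(1,2) p1@(4,2) p2@(2,5) p3@(3,0) p4@(0,5) -> at (1,1): 0 [-], cum=0
Step 1: p0@(1,1) p1@(3,2) p2@(1,5) p3@(2,0) p4@(0,4) -> at (1,1): 1 [p0], cum=1
Step 2: p0@ESC p1@(2,2) p2@(1,4) p3@ESC p4@(0,3) -> at (1,1): 0 [-], cum=1
Step 3: p0@ESC p1@(1,2) p2@(1,3) p3@ESC p4@(0,2) -> at (1,1): 0 [-], cum=1
Step 4: p0@ESC p1@(1,1) p2@(1,2) p3@ESC p4@ESC -> at (1,1): 1 [p1], cum=2
Step 5: p0@ESC p1@ESC p2@(1,1) p3@ESC p4@ESC -> at (1,1): 1 [p2], cum=3
Step 6: p0@ESC p1@ESC p2@ESC p3@ESC p4@ESC -> at (1,1): 0 [-], cum=3
Total visits = 3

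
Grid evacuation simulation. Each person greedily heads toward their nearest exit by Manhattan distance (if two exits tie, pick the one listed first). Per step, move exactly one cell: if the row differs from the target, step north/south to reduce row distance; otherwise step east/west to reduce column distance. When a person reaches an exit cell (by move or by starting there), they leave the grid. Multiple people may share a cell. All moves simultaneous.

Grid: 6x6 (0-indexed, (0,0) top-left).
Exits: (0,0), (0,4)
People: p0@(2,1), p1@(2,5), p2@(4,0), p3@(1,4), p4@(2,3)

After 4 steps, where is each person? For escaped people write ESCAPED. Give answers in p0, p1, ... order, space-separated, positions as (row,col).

Step 1: p0:(2,1)->(1,1) | p1:(2,5)->(1,5) | p2:(4,0)->(3,0) | p3:(1,4)->(0,4)->EXIT | p4:(2,3)->(1,3)
Step 2: p0:(1,1)->(0,1) | p1:(1,5)->(0,5) | p2:(3,0)->(2,0) | p3:escaped | p4:(1,3)->(0,3)
Step 3: p0:(0,1)->(0,0)->EXIT | p1:(0,5)->(0,4)->EXIT | p2:(2,0)->(1,0) | p3:escaped | p4:(0,3)->(0,4)->EXIT
Step 4: p0:escaped | p1:escaped | p2:(1,0)->(0,0)->EXIT | p3:escaped | p4:escaped

ESCAPED ESCAPED ESCAPED ESCAPED ESCAPED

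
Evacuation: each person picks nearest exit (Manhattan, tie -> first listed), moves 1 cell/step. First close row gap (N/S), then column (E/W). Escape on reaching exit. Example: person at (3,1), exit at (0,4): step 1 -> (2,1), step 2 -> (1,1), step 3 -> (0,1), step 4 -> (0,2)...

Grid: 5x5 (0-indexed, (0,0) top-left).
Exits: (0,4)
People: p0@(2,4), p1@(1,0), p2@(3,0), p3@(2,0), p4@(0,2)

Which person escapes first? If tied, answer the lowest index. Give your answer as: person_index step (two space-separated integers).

Answer: 0 2

Derivation:
Step 1: p0:(2,4)->(1,4) | p1:(1,0)->(0,0) | p2:(3,0)->(2,0) | p3:(2,0)->(1,0) | p4:(0,2)->(0,3)
Step 2: p0:(1,4)->(0,4)->EXIT | p1:(0,0)->(0,1) | p2:(2,0)->(1,0) | p3:(1,0)->(0,0) | p4:(0,3)->(0,4)->EXIT
Step 3: p0:escaped | p1:(0,1)->(0,2) | p2:(1,0)->(0,0) | p3:(0,0)->(0,1) | p4:escaped
Step 4: p0:escaped | p1:(0,2)->(0,3) | p2:(0,0)->(0,1) | p3:(0,1)->(0,2) | p4:escaped
Step 5: p0:escaped | p1:(0,3)->(0,4)->EXIT | p2:(0,1)->(0,2) | p3:(0,2)->(0,3) | p4:escaped
Step 6: p0:escaped | p1:escaped | p2:(0,2)->(0,3) | p3:(0,3)->(0,4)->EXIT | p4:escaped
Step 7: p0:escaped | p1:escaped | p2:(0,3)->(0,4)->EXIT | p3:escaped | p4:escaped
Exit steps: [2, 5, 7, 6, 2]
First to escape: p0 at step 2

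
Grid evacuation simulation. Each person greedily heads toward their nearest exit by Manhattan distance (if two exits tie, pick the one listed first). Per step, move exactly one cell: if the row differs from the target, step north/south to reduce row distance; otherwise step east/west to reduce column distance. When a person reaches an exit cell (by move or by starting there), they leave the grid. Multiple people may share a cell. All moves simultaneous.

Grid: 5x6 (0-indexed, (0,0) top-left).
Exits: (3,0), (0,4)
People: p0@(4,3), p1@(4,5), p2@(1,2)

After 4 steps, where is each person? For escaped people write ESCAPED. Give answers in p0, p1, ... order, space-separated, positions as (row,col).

Step 1: p0:(4,3)->(3,3) | p1:(4,5)->(3,5) | p2:(1,2)->(0,2)
Step 2: p0:(3,3)->(3,2) | p1:(3,5)->(2,5) | p2:(0,2)->(0,3)
Step 3: p0:(3,2)->(3,1) | p1:(2,5)->(1,5) | p2:(0,3)->(0,4)->EXIT
Step 4: p0:(3,1)->(3,0)->EXIT | p1:(1,5)->(0,5) | p2:escaped

ESCAPED (0,5) ESCAPED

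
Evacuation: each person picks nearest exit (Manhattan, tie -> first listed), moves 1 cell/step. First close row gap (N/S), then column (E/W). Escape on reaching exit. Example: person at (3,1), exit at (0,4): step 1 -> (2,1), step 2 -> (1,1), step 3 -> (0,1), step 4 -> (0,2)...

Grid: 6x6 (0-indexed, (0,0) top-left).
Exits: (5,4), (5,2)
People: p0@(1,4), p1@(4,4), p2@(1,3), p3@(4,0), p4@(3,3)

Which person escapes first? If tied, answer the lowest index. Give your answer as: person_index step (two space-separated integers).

Step 1: p0:(1,4)->(2,4) | p1:(4,4)->(5,4)->EXIT | p2:(1,3)->(2,3) | p3:(4,0)->(5,0) | p4:(3,3)->(4,3)
Step 2: p0:(2,4)->(3,4) | p1:escaped | p2:(2,3)->(3,3) | p3:(5,0)->(5,1) | p4:(4,3)->(5,3)
Step 3: p0:(3,4)->(4,4) | p1:escaped | p2:(3,3)->(4,3) | p3:(5,1)->(5,2)->EXIT | p4:(5,3)->(5,4)->EXIT
Step 4: p0:(4,4)->(5,4)->EXIT | p1:escaped | p2:(4,3)->(5,3) | p3:escaped | p4:escaped
Step 5: p0:escaped | p1:escaped | p2:(5,3)->(5,4)->EXIT | p3:escaped | p4:escaped
Exit steps: [4, 1, 5, 3, 3]
First to escape: p1 at step 1

Answer: 1 1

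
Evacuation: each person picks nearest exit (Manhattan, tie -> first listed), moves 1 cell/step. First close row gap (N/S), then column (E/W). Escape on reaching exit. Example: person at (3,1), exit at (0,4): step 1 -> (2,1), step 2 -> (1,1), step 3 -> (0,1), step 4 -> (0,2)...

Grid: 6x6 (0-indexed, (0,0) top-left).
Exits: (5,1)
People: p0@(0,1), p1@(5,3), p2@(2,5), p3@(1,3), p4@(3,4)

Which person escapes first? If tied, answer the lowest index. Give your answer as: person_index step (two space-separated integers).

Step 1: p0:(0,1)->(1,1) | p1:(5,3)->(5,2) | p2:(2,5)->(3,5) | p3:(1,3)->(2,3) | p4:(3,4)->(4,4)
Step 2: p0:(1,1)->(2,1) | p1:(5,2)->(5,1)->EXIT | p2:(3,5)->(4,5) | p3:(2,3)->(3,3) | p4:(4,4)->(5,4)
Step 3: p0:(2,1)->(3,1) | p1:escaped | p2:(4,5)->(5,5) | p3:(3,3)->(4,3) | p4:(5,4)->(5,3)
Step 4: p0:(3,1)->(4,1) | p1:escaped | p2:(5,5)->(5,4) | p3:(4,3)->(5,3) | p4:(5,3)->(5,2)
Step 5: p0:(4,1)->(5,1)->EXIT | p1:escaped | p2:(5,4)->(5,3) | p3:(5,3)->(5,2) | p4:(5,2)->(5,1)->EXIT
Step 6: p0:escaped | p1:escaped | p2:(5,3)->(5,2) | p3:(5,2)->(5,1)->EXIT | p4:escaped
Step 7: p0:escaped | p1:escaped | p2:(5,2)->(5,1)->EXIT | p3:escaped | p4:escaped
Exit steps: [5, 2, 7, 6, 5]
First to escape: p1 at step 2

Answer: 1 2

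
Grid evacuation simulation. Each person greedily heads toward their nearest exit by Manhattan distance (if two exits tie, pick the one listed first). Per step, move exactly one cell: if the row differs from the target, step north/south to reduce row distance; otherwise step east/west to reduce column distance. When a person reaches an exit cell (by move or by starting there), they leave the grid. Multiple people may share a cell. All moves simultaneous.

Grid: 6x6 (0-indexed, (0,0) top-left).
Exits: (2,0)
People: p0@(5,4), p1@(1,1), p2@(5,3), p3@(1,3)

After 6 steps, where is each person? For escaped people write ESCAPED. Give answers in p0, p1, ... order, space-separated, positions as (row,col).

Step 1: p0:(5,4)->(4,4) | p1:(1,1)->(2,1) | p2:(5,3)->(4,3) | p3:(1,3)->(2,3)
Step 2: p0:(4,4)->(3,4) | p1:(2,1)->(2,0)->EXIT | p2:(4,3)->(3,3) | p3:(2,3)->(2,2)
Step 3: p0:(3,4)->(2,4) | p1:escaped | p2:(3,3)->(2,3) | p3:(2,2)->(2,1)
Step 4: p0:(2,4)->(2,3) | p1:escaped | p2:(2,3)->(2,2) | p3:(2,1)->(2,0)->EXIT
Step 5: p0:(2,3)->(2,2) | p1:escaped | p2:(2,2)->(2,1) | p3:escaped
Step 6: p0:(2,2)->(2,1) | p1:escaped | p2:(2,1)->(2,0)->EXIT | p3:escaped

(2,1) ESCAPED ESCAPED ESCAPED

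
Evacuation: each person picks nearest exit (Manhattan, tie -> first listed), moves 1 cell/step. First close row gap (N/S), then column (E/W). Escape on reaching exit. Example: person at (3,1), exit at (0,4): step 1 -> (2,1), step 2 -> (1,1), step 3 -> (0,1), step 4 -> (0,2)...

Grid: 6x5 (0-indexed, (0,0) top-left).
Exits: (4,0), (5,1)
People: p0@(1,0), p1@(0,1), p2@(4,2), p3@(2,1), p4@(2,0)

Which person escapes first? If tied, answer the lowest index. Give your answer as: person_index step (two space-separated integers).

Answer: 2 2

Derivation:
Step 1: p0:(1,0)->(2,0) | p1:(0,1)->(1,1) | p2:(4,2)->(4,1) | p3:(2,1)->(3,1) | p4:(2,0)->(3,0)
Step 2: p0:(2,0)->(3,0) | p1:(1,1)->(2,1) | p2:(4,1)->(4,0)->EXIT | p3:(3,1)->(4,1) | p4:(3,0)->(4,0)->EXIT
Step 3: p0:(3,0)->(4,0)->EXIT | p1:(2,1)->(3,1) | p2:escaped | p3:(4,1)->(4,0)->EXIT | p4:escaped
Step 4: p0:escaped | p1:(3,1)->(4,1) | p2:escaped | p3:escaped | p4:escaped
Step 5: p0:escaped | p1:(4,1)->(4,0)->EXIT | p2:escaped | p3:escaped | p4:escaped
Exit steps: [3, 5, 2, 3, 2]
First to escape: p2 at step 2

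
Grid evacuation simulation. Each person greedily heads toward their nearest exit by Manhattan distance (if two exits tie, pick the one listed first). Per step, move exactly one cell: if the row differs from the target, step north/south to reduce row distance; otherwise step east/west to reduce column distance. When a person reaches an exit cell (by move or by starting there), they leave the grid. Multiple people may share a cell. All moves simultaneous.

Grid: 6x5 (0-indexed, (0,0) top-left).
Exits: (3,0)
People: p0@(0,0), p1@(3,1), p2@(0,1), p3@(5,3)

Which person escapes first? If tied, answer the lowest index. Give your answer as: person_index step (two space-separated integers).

Step 1: p0:(0,0)->(1,0) | p1:(3,1)->(3,0)->EXIT | p2:(0,1)->(1,1) | p3:(5,3)->(4,3)
Step 2: p0:(1,0)->(2,0) | p1:escaped | p2:(1,1)->(2,1) | p3:(4,3)->(3,3)
Step 3: p0:(2,0)->(3,0)->EXIT | p1:escaped | p2:(2,1)->(3,1) | p3:(3,3)->(3,2)
Step 4: p0:escaped | p1:escaped | p2:(3,1)->(3,0)->EXIT | p3:(3,2)->(3,1)
Step 5: p0:escaped | p1:escaped | p2:escaped | p3:(3,1)->(3,0)->EXIT
Exit steps: [3, 1, 4, 5]
First to escape: p1 at step 1

Answer: 1 1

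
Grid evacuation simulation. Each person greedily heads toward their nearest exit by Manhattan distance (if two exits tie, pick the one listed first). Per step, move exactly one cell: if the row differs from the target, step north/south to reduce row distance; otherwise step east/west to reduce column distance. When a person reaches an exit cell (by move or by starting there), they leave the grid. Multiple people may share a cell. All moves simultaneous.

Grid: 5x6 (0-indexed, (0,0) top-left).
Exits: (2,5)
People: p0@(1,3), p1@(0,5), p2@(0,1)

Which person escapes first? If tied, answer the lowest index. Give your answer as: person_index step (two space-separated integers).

Step 1: p0:(1,3)->(2,3) | p1:(0,5)->(1,5) | p2:(0,1)->(1,1)
Step 2: p0:(2,3)->(2,4) | p1:(1,5)->(2,5)->EXIT | p2:(1,1)->(2,1)
Step 3: p0:(2,4)->(2,5)->EXIT | p1:escaped | p2:(2,1)->(2,2)
Step 4: p0:escaped | p1:escaped | p2:(2,2)->(2,3)
Step 5: p0:escaped | p1:escaped | p2:(2,3)->(2,4)
Step 6: p0:escaped | p1:escaped | p2:(2,4)->(2,5)->EXIT
Exit steps: [3, 2, 6]
First to escape: p1 at step 2

Answer: 1 2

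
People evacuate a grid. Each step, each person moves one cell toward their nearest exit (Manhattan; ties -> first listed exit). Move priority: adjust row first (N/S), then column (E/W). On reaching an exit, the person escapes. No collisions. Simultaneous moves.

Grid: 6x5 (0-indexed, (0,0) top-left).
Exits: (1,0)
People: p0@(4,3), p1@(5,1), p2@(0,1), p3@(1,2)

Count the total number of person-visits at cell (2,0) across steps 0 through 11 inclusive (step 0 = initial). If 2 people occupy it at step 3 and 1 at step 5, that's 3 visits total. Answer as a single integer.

Answer: 0

Derivation:
Step 0: p0@(4,3) p1@(5,1) p2@(0,1) p3@(1,2) -> at (2,0): 0 [-], cum=0
Step 1: p0@(3,3) p1@(4,1) p2@(1,1) p3@(1,1) -> at (2,0): 0 [-], cum=0
Step 2: p0@(2,3) p1@(3,1) p2@ESC p3@ESC -> at (2,0): 0 [-], cum=0
Step 3: p0@(1,3) p1@(2,1) p2@ESC p3@ESC -> at (2,0): 0 [-], cum=0
Step 4: p0@(1,2) p1@(1,1) p2@ESC p3@ESC -> at (2,0): 0 [-], cum=0
Step 5: p0@(1,1) p1@ESC p2@ESC p3@ESC -> at (2,0): 0 [-], cum=0
Step 6: p0@ESC p1@ESC p2@ESC p3@ESC -> at (2,0): 0 [-], cum=0
Total visits = 0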